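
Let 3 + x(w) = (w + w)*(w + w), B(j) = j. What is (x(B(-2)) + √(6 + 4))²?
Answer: (13 + √10)² ≈ 261.22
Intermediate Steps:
x(w) = -3 + 4*w² (x(w) = -3 + (w + w)*(w + w) = -3 + (2*w)*(2*w) = -3 + 4*w²)
(x(B(-2)) + √(6 + 4))² = ((-3 + 4*(-2)²) + √(6 + 4))² = ((-3 + 4*4) + √10)² = ((-3 + 16) + √10)² = (13 + √10)²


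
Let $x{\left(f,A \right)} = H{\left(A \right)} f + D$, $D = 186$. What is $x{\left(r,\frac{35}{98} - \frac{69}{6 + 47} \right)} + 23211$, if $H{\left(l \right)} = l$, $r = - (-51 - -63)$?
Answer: $\frac{8684493}{371} \approx 23408.0$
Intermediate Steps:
$r = -12$ ($r = - (-51 + 63) = \left(-1\right) 12 = -12$)
$x{\left(f,A \right)} = 186 + A f$ ($x{\left(f,A \right)} = A f + 186 = 186 + A f$)
$x{\left(r,\frac{35}{98} - \frac{69}{6 + 47} \right)} + 23211 = \left(186 + \left(\frac{35}{98} - \frac{69}{6 + 47}\right) \left(-12\right)\right) + 23211 = \left(186 + \left(35 \cdot \frac{1}{98} - \frac{69}{53}\right) \left(-12\right)\right) + 23211 = \left(186 + \left(\frac{5}{14} - \frac{69}{53}\right) \left(-12\right)\right) + 23211 = \left(186 - - \frac{4206}{371}\right) + 23211 = \left(186 + \frac{4206}{371}\right) + 23211 = \frac{73212}{371} + 23211 = \frac{8684493}{371}$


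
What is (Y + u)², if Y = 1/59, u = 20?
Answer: 1394761/3481 ≈ 400.68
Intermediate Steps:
Y = 1/59 ≈ 0.016949
(Y + u)² = (1/59 + 20)² = (1181/59)² = 1394761/3481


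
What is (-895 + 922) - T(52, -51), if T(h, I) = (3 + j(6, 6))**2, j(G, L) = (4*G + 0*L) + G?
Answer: -1062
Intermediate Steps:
j(G, L) = 5*G (j(G, L) = (4*G + 0) + G = 4*G + G = 5*G)
T(h, I) = 1089 (T(h, I) = (3 + 5*6)**2 = (3 + 30)**2 = 33**2 = 1089)
(-895 + 922) - T(52, -51) = (-895 + 922) - 1*1089 = 27 - 1089 = -1062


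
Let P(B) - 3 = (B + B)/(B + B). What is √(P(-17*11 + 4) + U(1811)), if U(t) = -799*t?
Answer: I*√1446985 ≈ 1202.9*I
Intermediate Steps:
P(B) = 4 (P(B) = 3 + (B + B)/(B + B) = 3 + (2*B)/((2*B)) = 3 + (2*B)*(1/(2*B)) = 3 + 1 = 4)
√(P(-17*11 + 4) + U(1811)) = √(4 - 799*1811) = √(4 - 1446989) = √(-1446985) = I*√1446985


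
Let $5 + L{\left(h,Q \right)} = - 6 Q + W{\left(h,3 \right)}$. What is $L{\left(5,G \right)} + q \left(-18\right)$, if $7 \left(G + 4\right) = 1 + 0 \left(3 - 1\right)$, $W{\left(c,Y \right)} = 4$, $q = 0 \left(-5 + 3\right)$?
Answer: $\frac{155}{7} \approx 22.143$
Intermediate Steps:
$q = 0$ ($q = 0 \left(-2\right) = 0$)
$G = - \frac{27}{7}$ ($G = -4 + \frac{1 + 0 \left(3 - 1\right)}{7} = -4 + \frac{1 + 0 \cdot 2}{7} = -4 + \frac{1 + 0}{7} = -4 + \frac{1}{7} \cdot 1 = -4 + \frac{1}{7} = - \frac{27}{7} \approx -3.8571$)
$L{\left(h,Q \right)} = -1 - 6 Q$ ($L{\left(h,Q \right)} = -5 - \left(-4 + 6 Q\right) = -1 - 6 Q$)
$L{\left(5,G \right)} + q \left(-18\right) = \left(-1 - - \frac{162}{7}\right) + 0 \left(-18\right) = \left(-1 + \frac{162}{7}\right) + 0 = \frac{155}{7} + 0 = \frac{155}{7}$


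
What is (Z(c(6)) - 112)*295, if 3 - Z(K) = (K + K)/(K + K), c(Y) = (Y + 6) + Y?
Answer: -32450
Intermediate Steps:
c(Y) = 6 + 2*Y (c(Y) = (6 + Y) + Y = 6 + 2*Y)
Z(K) = 2 (Z(K) = 3 - (K + K)/(K + K) = 3 - 2*K/(2*K) = 3 - 2*K*1/(2*K) = 3 - 1*1 = 3 - 1 = 2)
(Z(c(6)) - 112)*295 = (2 - 112)*295 = -110*295 = -32450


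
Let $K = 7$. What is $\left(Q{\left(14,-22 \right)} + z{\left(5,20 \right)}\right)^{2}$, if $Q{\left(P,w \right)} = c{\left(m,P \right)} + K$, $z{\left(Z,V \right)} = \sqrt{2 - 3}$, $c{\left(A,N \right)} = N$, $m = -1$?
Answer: $\left(21 + i\right)^{2} \approx 440.0 + 42.0 i$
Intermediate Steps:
$z{\left(Z,V \right)} = i$ ($z{\left(Z,V \right)} = \sqrt{-1} = i$)
$Q{\left(P,w \right)} = 7 + P$ ($Q{\left(P,w \right)} = P + 7 = 7 + P$)
$\left(Q{\left(14,-22 \right)} + z{\left(5,20 \right)}\right)^{2} = \left(\left(7 + 14\right) + i\right)^{2} = \left(21 + i\right)^{2}$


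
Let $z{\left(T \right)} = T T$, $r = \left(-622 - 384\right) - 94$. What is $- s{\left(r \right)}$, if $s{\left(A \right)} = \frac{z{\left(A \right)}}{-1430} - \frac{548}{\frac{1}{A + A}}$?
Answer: $- \frac{15661800}{13} \approx -1.2048 \cdot 10^{6}$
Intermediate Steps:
$r = -1100$ ($r = -1006 - 94 = -1100$)
$z{\left(T \right)} = T^{2}$
$s{\left(A \right)} = - 1096 A - \frac{A^{2}}{1430}$ ($s{\left(A \right)} = \frac{A^{2}}{-1430} - \frac{548}{\frac{1}{A + A}} = A^{2} \left(- \frac{1}{1430}\right) - \frac{548}{\frac{1}{2 A}} = - \frac{A^{2}}{1430} - \frac{548}{\frac{1}{2} \frac{1}{A}} = - \frac{A^{2}}{1430} - 548 \cdot 2 A = - \frac{A^{2}}{1430} - 1096 A = - 1096 A - \frac{A^{2}}{1430}$)
$- s{\left(r \right)} = - \frac{\left(-1100\right) \left(-1567280 - -1100\right)}{1430} = - \frac{\left(-1100\right) \left(-1567280 + 1100\right)}{1430} = - \frac{\left(-1100\right) \left(-1566180\right)}{1430} = \left(-1\right) \frac{15661800}{13} = - \frac{15661800}{13}$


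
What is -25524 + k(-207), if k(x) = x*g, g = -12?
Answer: -23040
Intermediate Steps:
k(x) = -12*x (k(x) = x*(-12) = -12*x)
-25524 + k(-207) = -25524 - 12*(-207) = -25524 + 2484 = -23040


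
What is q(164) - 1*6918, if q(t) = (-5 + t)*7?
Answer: -5805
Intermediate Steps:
q(t) = -35 + 7*t
q(164) - 1*6918 = (-35 + 7*164) - 1*6918 = (-35 + 1148) - 6918 = 1113 - 6918 = -5805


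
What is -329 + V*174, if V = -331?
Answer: -57923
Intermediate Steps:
-329 + V*174 = -329 - 331*174 = -329 - 57594 = -57923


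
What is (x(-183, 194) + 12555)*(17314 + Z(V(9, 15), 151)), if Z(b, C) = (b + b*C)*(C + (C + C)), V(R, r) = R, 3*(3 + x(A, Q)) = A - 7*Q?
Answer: 23005905070/3 ≈ 7.6686e+9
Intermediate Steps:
x(A, Q) = -3 - 7*Q/3 + A/3 (x(A, Q) = -3 + (A - 7*Q)/3 = -3 + (-7*Q/3 + A/3) = -3 - 7*Q/3 + A/3)
Z(b, C) = 3*C*(b + C*b) (Z(b, C) = (b + C*b)*(C + 2*C) = (b + C*b)*(3*C) = 3*C*(b + C*b))
(x(-183, 194) + 12555)*(17314 + Z(V(9, 15), 151)) = ((-3 - 7/3*194 + (⅓)*(-183)) + 12555)*(17314 + 3*151*9*(1 + 151)) = ((-3 - 1358/3 - 61) + 12555)*(17314 + 3*151*9*152) = (-1550/3 + 12555)*(17314 + 619704) = (36115/3)*637018 = 23005905070/3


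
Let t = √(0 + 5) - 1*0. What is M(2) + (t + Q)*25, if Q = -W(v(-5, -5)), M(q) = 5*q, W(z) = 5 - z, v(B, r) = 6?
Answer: 35 + 25*√5 ≈ 90.902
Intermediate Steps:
t = √5 (t = √5 + 0 = √5 ≈ 2.2361)
Q = 1 (Q = -(5 - 1*6) = -(5 - 6) = -1*(-1) = 1)
M(2) + (t + Q)*25 = 5*2 + (√5 + 1)*25 = 10 + (1 + √5)*25 = 10 + (25 + 25*√5) = 35 + 25*√5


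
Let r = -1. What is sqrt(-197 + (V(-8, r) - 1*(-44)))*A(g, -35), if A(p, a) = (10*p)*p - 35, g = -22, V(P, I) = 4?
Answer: 4805*I*sqrt(149) ≈ 58653.0*I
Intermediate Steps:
A(p, a) = -35 + 10*p**2 (A(p, a) = 10*p**2 - 35 = -35 + 10*p**2)
sqrt(-197 + (V(-8, r) - 1*(-44)))*A(g, -35) = sqrt(-197 + (4 - 1*(-44)))*(-35 + 10*(-22)**2) = sqrt(-197 + (4 + 44))*(-35 + 10*484) = sqrt(-197 + 48)*(-35 + 4840) = sqrt(-149)*4805 = (I*sqrt(149))*4805 = 4805*I*sqrt(149)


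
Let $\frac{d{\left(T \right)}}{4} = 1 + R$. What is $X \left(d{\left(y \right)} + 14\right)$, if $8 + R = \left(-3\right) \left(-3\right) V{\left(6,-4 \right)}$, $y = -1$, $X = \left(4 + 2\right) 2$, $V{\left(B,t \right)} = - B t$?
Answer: $10200$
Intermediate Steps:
$V{\left(B,t \right)} = - B t$
$X = 12$ ($X = 6 \cdot 2 = 12$)
$R = 208$ ($R = -8 + \left(-3\right) \left(-3\right) \left(\left(-1\right) 6 \left(-4\right)\right) = -8 + 9 \cdot 24 = -8 + 216 = 208$)
$d{\left(T \right)} = 836$ ($d{\left(T \right)} = 4 \left(1 + 208\right) = 4 \cdot 209 = 836$)
$X \left(d{\left(y \right)} + 14\right) = 12 \left(836 + 14\right) = 12 \cdot 850 = 10200$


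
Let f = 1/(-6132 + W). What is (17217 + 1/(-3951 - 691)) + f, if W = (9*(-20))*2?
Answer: 259424579677/15067932 ≈ 17217.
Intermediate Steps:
W = -360 (W = -180*2 = -360)
f = -1/6492 (f = 1/(-6132 - 360) = 1/(-6492) = -1/6492 ≈ -0.00015404)
(17217 + 1/(-3951 - 691)) + f = (17217 + 1/(-3951 - 691)) - 1/6492 = (17217 + 1/(-4642)) - 1/6492 = (17217 - 1/4642) - 1/6492 = 79921313/4642 - 1/6492 = 259424579677/15067932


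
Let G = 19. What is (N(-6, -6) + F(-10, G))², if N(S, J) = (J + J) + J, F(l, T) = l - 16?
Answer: 1936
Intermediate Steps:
F(l, T) = -16 + l
N(S, J) = 3*J (N(S, J) = 2*J + J = 3*J)
(N(-6, -6) + F(-10, G))² = (3*(-6) + (-16 - 10))² = (-18 - 26)² = (-44)² = 1936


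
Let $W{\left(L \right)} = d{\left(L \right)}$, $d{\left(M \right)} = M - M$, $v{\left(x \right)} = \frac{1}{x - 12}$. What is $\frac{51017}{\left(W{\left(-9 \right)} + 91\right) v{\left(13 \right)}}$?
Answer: $\frac{51017}{91} \approx 560.63$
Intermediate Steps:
$v{\left(x \right)} = \frac{1}{-12 + x}$
$d{\left(M \right)} = 0$
$W{\left(L \right)} = 0$
$\frac{51017}{\left(W{\left(-9 \right)} + 91\right) v{\left(13 \right)}} = \frac{51017}{\left(0 + 91\right) \frac{1}{-12 + 13}} = \frac{51017}{91 \cdot 1^{-1}} = \frac{51017}{91 \cdot 1} = \frac{51017}{91}$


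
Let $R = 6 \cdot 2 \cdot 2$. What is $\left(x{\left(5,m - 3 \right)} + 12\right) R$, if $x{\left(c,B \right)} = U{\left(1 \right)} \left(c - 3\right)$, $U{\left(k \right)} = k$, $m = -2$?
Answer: $336$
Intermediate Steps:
$R = 24$ ($R = 12 \cdot 2 = 24$)
$x{\left(c,B \right)} = -3 + c$ ($x{\left(c,B \right)} = 1 \left(c - 3\right) = 1 \left(-3 + c\right) = -3 + c$)
$\left(x{\left(5,m - 3 \right)} + 12\right) R = \left(\left(-3 + 5\right) + 12\right) 24 = \left(2 + 12\right) 24 = 14 \cdot 24 = 336$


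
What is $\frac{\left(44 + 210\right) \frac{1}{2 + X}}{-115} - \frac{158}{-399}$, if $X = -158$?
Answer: $\frac{489311}{1193010} \approx 0.41015$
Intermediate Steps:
$\frac{\left(44 + 210\right) \frac{1}{2 + X}}{-115} - \frac{158}{-399} = \frac{\left(44 + 210\right) \frac{1}{2 - 158}}{-115} - \frac{158}{-399} = \frac{254}{-156} \left(- \frac{1}{115}\right) - - \frac{158}{399} = 254 \left(- \frac{1}{156}\right) \left(- \frac{1}{115}\right) + \frac{158}{399} = \left(- \frac{127}{78}\right) \left(- \frac{1}{115}\right) + \frac{158}{399} = \frac{127}{8970} + \frac{158}{399} = \frac{489311}{1193010}$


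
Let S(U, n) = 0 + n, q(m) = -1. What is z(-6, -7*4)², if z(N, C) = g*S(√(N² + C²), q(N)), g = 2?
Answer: 4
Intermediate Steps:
S(U, n) = n
z(N, C) = -2 (z(N, C) = 2*(-1) = -2)
z(-6, -7*4)² = (-2)² = 4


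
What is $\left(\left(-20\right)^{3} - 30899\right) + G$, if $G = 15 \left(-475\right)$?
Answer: $-46024$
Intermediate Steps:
$G = -7125$
$\left(\left(-20\right)^{3} - 30899\right) + G = \left(\left(-20\right)^{3} - 30899\right) - 7125 = \left(-8000 - 30899\right) - 7125 = -38899 - 7125 = -46024$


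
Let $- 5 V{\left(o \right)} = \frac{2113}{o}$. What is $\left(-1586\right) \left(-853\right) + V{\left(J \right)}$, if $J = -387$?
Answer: $\frac{2617782343}{1935} \approx 1.3529 \cdot 10^{6}$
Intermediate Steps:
$V{\left(o \right)} = - \frac{2113}{5 o}$ ($V{\left(o \right)} = - \frac{2113 \frac{1}{o}}{5} = - \frac{2113}{5 o}$)
$\left(-1586\right) \left(-853\right) + V{\left(J \right)} = \left(-1586\right) \left(-853\right) - \frac{2113}{5 \left(-387\right)} = 1352858 - - \frac{2113}{1935} = 1352858 + \frac{2113}{1935} = \frac{2617782343}{1935}$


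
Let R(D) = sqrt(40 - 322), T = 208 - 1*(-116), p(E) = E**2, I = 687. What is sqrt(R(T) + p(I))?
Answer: sqrt(471969 + I*sqrt(282)) ≈ 687.0 + 0.01*I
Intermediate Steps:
T = 324 (T = 208 + 116 = 324)
R(D) = I*sqrt(282) (R(D) = sqrt(-282) = I*sqrt(282))
sqrt(R(T) + p(I)) = sqrt(I*sqrt(282) + 687**2) = sqrt(I*sqrt(282) + 471969) = sqrt(471969 + I*sqrt(282))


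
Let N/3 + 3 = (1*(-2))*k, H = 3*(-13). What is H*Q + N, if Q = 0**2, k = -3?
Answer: 9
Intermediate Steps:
H = -39
Q = 0
N = 9 (N = -9 + 3*((1*(-2))*(-3)) = -9 + 3*(-2*(-3)) = -9 + 3*6 = -9 + 18 = 9)
H*Q + N = -39*0 + 9 = 0 + 9 = 9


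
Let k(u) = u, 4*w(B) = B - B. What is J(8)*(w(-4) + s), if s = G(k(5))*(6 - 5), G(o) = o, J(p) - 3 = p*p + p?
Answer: 375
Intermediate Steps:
w(B) = 0 (w(B) = (B - B)/4 = (¼)*0 = 0)
J(p) = 3 + p + p² (J(p) = 3 + (p*p + p) = 3 + (p² + p) = 3 + (p + p²) = 3 + p + p²)
s = 5 (s = 5*(6 - 5) = 5*1 = 5)
J(8)*(w(-4) + s) = (3 + 8 + 8²)*(0 + 5) = (3 + 8 + 64)*5 = 75*5 = 375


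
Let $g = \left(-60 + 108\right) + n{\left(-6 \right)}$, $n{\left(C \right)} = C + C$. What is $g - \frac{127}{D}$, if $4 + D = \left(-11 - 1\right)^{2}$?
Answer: $\frac{4913}{140} \approx 35.093$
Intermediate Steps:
$n{\left(C \right)} = 2 C$
$D = 140$ ($D = -4 + \left(-11 - 1\right)^{2} = -4 + \left(-12\right)^{2} = -4 + 144 = 140$)
$g = 36$ ($g = \left(-60 + 108\right) + 2 \left(-6\right) = 48 - 12 = 36$)
$g - \frac{127}{D} = 36 - \frac{127}{140} = \frac{4913}{140}$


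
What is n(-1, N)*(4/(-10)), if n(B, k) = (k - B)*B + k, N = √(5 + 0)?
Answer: ⅖ ≈ 0.40000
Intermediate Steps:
N = √5 ≈ 2.2361
n(B, k) = k + B*(k - B) (n(B, k) = B*(k - B) + k = k + B*(k - B))
n(-1, N)*(4/(-10)) = (√5 - 1*(-1)² - √5)*(4/(-10)) = (√5 - 1*1 - √5)*(4*(-⅒)) = (√5 - 1 - √5)*(-⅖) = -1*(-⅖) = ⅖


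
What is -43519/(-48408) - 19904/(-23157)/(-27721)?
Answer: 9311804775137/10358266338792 ≈ 0.89897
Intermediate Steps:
-43519/(-48408) - 19904/(-23157)/(-27721) = -43519*(-1/48408) - 19904*(-1/23157)*(-1/27721) = 43519/48408 + (19904/23157)*(-1/27721) = 43519/48408 - 19904/641935197 = 9311804775137/10358266338792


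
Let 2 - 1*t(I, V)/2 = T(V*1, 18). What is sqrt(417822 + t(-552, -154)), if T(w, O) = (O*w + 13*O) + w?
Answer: sqrt(423210) ≈ 650.55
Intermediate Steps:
T(w, O) = w + 13*O + O*w (T(w, O) = (13*O + O*w) + w = w + 13*O + O*w)
t(I, V) = -464 - 38*V (t(I, V) = 4 - 2*(V*1 + 13*18 + 18*(V*1)) = 4 - 2*(V + 234 + 18*V) = 4 - 2*(234 + 19*V) = 4 + (-468 - 38*V) = -464 - 38*V)
sqrt(417822 + t(-552, -154)) = sqrt(417822 + (-464 - 38*(-154))) = sqrt(417822 + (-464 + 5852)) = sqrt(417822 + 5388) = sqrt(423210)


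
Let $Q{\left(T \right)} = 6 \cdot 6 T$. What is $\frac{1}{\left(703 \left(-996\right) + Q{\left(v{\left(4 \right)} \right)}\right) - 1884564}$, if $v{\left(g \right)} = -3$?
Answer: $- \frac{1}{2584860} \approx -3.8687 \cdot 10^{-7}$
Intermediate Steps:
$Q{\left(T \right)} = 36 T$
$\frac{1}{\left(703 \left(-996\right) + Q{\left(v{\left(4 \right)} \right)}\right) - 1884564} = \frac{1}{\left(703 \left(-996\right) + 36 \left(-3\right)\right) - 1884564} = \frac{1}{\left(-700188 - 108\right) - 1884564} = \frac{1}{-700296 - 1884564} = \frac{1}{-2584860} = - \frac{1}{2584860}$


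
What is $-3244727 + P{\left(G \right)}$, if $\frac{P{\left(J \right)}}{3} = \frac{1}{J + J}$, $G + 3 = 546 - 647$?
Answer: $- \frac{674903219}{208} \approx -3.2447 \cdot 10^{6}$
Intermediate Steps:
$G = -104$ ($G = -3 + \left(546 - 647\right) = -3 - 101 = -104$)
$P{\left(J \right)} = \frac{3}{2 J}$ ($P{\left(J \right)} = \frac{3}{J + J} = \frac{3}{2 J}$)
$-3244727 + P{\left(G \right)} = -3244727 + \frac{3}{2 \left(-104\right)} = -3244727 + \frac{3}{2} \left(- \frac{1}{104}\right) = -3244727 - \frac{3}{208} = - \frac{674903219}{208}$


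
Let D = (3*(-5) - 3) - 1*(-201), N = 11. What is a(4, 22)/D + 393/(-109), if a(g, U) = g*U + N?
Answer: -20376/6649 ≈ -3.0645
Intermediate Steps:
a(g, U) = 11 + U*g (a(g, U) = g*U + 11 = U*g + 11 = 11 + U*g)
D = 183 (D = (-15 - 3) + 201 = -18 + 201 = 183)
a(4, 22)/D + 393/(-109) = (11 + 22*4)/183 + 393/(-109) = (11 + 88)*(1/183) + 393*(-1/109) = 99*(1/183) - 393/109 = 33/61 - 393/109 = -20376/6649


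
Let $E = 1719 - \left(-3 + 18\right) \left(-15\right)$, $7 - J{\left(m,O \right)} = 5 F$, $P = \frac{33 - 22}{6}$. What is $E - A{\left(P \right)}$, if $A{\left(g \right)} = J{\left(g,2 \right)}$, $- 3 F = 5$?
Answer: $\frac{5786}{3} \approx 1928.7$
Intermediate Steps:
$F = - \frac{5}{3}$ ($F = \left(- \frac{1}{3}\right) 5 = - \frac{5}{3} \approx -1.6667$)
$P = \frac{11}{6}$ ($P = 11 \cdot \frac{1}{6} = \frac{11}{6} \approx 1.8333$)
$J{\left(m,O \right)} = \frac{46}{3}$ ($J{\left(m,O \right)} = 7 - 5 \left(- \frac{5}{3}\right) = 7 - - \frac{25}{3} = 7 + \frac{25}{3} = \frac{46}{3}$)
$A{\left(g \right)} = \frac{46}{3}$
$E = 1944$ ($E = 1719 - 15 \left(-15\right) = 1719 - -225 = 1719 + 225 = 1944$)
$E - A{\left(P \right)} = 1944 - \frac{46}{3} = \frac{5786}{3}$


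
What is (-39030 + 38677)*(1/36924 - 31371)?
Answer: 408895009459/36924 ≈ 1.1074e+7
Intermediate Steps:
(-39030 + 38677)*(1/36924 - 31371) = -353*(1/36924 - 31371) = -353*(-1158342803/36924) = 408895009459/36924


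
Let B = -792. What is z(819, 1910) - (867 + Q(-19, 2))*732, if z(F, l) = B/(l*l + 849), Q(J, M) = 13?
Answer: -2350506988632/3648949 ≈ -6.4416e+5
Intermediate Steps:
z(F, l) = -792/(849 + l**2) (z(F, l) = -792/(l*l + 849) = -792/(l**2 + 849) = -792/(849 + l**2))
z(819, 1910) - (867 + Q(-19, 2))*732 = -792/(849 + 1910**2) - (867 + 13)*732 = -792/(849 + 3648100) - 880*732 = -792/3648949 - 1*644160 = -792*1/3648949 - 644160 = -792/3648949 - 644160 = -2350506988632/3648949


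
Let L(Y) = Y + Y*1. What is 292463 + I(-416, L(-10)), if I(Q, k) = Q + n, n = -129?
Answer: 291918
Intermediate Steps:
L(Y) = 2*Y (L(Y) = Y + Y = 2*Y)
I(Q, k) = -129 + Q (I(Q, k) = Q - 129 = -129 + Q)
292463 + I(-416, L(-10)) = 292463 + (-129 - 416) = 292463 - 545 = 291918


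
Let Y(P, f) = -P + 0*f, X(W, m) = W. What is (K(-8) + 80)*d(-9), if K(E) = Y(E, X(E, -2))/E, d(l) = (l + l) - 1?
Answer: -1501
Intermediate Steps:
Y(P, f) = -P (Y(P, f) = -P + 0 = -P)
d(l) = -1 + 2*l (d(l) = 2*l - 1 = -1 + 2*l)
K(E) = -1 (K(E) = (-E)/E = -1)
(K(-8) + 80)*d(-9) = (-1 + 80)*(-1 + 2*(-9)) = 79*(-1 - 18) = 79*(-19) = -1501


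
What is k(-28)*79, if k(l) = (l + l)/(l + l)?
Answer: 79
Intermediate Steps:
k(l) = 1 (k(l) = (2*l)/((2*l)) = (2*l)*(1/(2*l)) = 1)
k(-28)*79 = 1*79 = 79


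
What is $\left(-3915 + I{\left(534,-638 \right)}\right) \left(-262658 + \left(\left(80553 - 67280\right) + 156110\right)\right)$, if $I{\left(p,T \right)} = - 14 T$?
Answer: $-467960675$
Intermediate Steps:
$\left(-3915 + I{\left(534,-638 \right)}\right) \left(-262658 + \left(\left(80553 - 67280\right) + 156110\right)\right) = \left(-3915 - -8932\right) \left(-262658 + \left(\left(80553 - 67280\right) + 156110\right)\right) = \left(-3915 + 8932\right) \left(-262658 + \left(13273 + 156110\right)\right) = 5017 \left(-262658 + 169383\right) = 5017 \left(-93275\right) = -467960675$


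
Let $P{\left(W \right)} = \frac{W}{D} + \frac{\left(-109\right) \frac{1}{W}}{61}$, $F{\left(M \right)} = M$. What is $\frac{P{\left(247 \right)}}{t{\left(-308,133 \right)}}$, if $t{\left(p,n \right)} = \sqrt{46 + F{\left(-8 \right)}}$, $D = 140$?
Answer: $\frac{3706289 \sqrt{38}}{80156440} \approx 0.28503$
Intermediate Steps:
$P{\left(W \right)} = - \frac{109}{61 W} + \frac{W}{140}$ ($P{\left(W \right)} = \frac{W}{140} + \frac{\left(-109\right) \frac{1}{W}}{61} = W \frac{1}{140} + - \frac{109}{W} \frac{1}{61} = \frac{W}{140} - \frac{109}{61 W} = - \frac{109}{61 W} + \frac{W}{140}$)
$t{\left(p,n \right)} = \sqrt{38}$ ($t{\left(p,n \right)} = \sqrt{46 - 8} = \sqrt{38}$)
$\frac{P{\left(247 \right)}}{t{\left(-308,133 \right)}} = \frac{- \frac{109}{61 \cdot 247} + \frac{1}{140} \cdot 247}{\sqrt{38}} = \left(\left(- \frac{109}{61}\right) \frac{1}{247} + \frac{247}{140}\right) \frac{\sqrt{38}}{38} = \left(- \frac{109}{15067} + \frac{247}{140}\right) \frac{\sqrt{38}}{38} = \frac{3706289 \frac{\sqrt{38}}{38}}{2109380} = \frac{3706289 \sqrt{38}}{80156440}$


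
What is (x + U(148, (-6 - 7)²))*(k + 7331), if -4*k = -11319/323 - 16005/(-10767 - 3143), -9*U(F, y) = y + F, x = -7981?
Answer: -951627073536127/16174548 ≈ -5.8835e+7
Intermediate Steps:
U(F, y) = -F/9 - y/9 (U(F, y) = -(y + F)/9 = -(F + y)/9 = -F/9 - y/9)
k = 30455535/3594344 (k = -(-11319/323 - 16005/(-10767 - 3143))/4 = -(-11319*1/323 - 16005/(-13910))/4 = -(-11319/323 - 16005*(-1/13910))/4 = -(-11319/323 + 3201/2782)/4 = -¼*(-30455535/898586) = 30455535/3594344 ≈ 8.4732)
(x + U(148, (-6 - 7)²))*(k + 7331) = (-7981 + (-⅑*148 - (-6 - 7)²/9))*(30455535/3594344 + 7331) = (-7981 + (-148/9 - ⅑*(-13)²))*(26380591399/3594344) = (-7981 + (-148/9 - ⅑*169))*(26380591399/3594344) = (-7981 + (-148/9 - 169/9))*(26380591399/3594344) = (-7981 - 317/9)*(26380591399/3594344) = -72146/9*26380591399/3594344 = -951627073536127/16174548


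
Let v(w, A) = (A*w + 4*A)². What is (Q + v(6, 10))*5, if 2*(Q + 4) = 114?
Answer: 50265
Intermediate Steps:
Q = 53 (Q = -4 + (½)*114 = -4 + 57 = 53)
v(w, A) = (4*A + A*w)²
(Q + v(6, 10))*5 = (53 + 10²*(4 + 6)²)*5 = (53 + 100*10²)*5 = (53 + 100*100)*5 = (53 + 10000)*5 = 10053*5 = 50265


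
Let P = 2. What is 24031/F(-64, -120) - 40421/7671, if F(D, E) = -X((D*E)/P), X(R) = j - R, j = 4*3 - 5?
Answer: 29408108/29402943 ≈ 1.0002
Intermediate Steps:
j = 7 (j = 12 - 5 = 7)
X(R) = 7 - R
F(D, E) = -7 + D*E/2 (F(D, E) = -(7 - D*E/2) = -7 + D*E/2)
24031/F(-64, -120) - 40421/7671 = 24031/(-7 + (1/2)*(-64)*(-120)) - 40421/7671 = 24031/(-7 + 3840) - 40421*1/7671 = 24031/3833 - 40421/7671 = 29408108/29402943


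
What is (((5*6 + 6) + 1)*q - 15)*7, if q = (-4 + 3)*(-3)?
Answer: 672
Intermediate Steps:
q = 3 (q = -1*(-3) = 3)
(((5*6 + 6) + 1)*q - 15)*7 = (((5*6 + 6) + 1)*3 - 15)*7 = (((30 + 6) + 1)*3 - 15)*7 = ((36 + 1)*3 - 15)*7 = (37*3 - 15)*7 = (111 - 15)*7 = 96*7 = 672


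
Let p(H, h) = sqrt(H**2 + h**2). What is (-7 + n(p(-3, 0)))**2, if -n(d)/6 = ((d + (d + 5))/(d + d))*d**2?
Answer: 11236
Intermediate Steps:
n(d) = -3*d*(5 + 2*d) (n(d) = -6*(d + (d + 5))/(d + d)*d**2 = -6*(d + (5 + d))/((2*d))*d**2 = -6*(5 + 2*d)*(1/(2*d))*d**2 = -6*(5 + 2*d)/(2*d)*d**2 = -3*d*(5 + 2*d))
(-7 + n(p(-3, 0)))**2 = (-7 - 3*sqrt((-3)**2 + 0**2)*(5 + 2*sqrt((-3)**2 + 0**2)))**2 = (-7 - 3*sqrt(9 + 0)*(5 + 2*sqrt(9 + 0)))**2 = (-7 - 3*sqrt(9)*(5 + 2*sqrt(9)))**2 = (-7 - 3*3*(5 + 2*3))**2 = (-7 - 3*3*(5 + 6))**2 = (-7 - 3*3*11)**2 = (-7 - 99)**2 = (-106)**2 = 11236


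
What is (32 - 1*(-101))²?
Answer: 17689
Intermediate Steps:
(32 - 1*(-101))² = (32 + 101)² = 133² = 17689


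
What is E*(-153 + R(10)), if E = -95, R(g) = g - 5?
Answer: 14060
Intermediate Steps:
R(g) = -5 + g
E*(-153 + R(10)) = -95*(-153 + (-5 + 10)) = -95*(-153 + 5) = -95*(-148) = 14060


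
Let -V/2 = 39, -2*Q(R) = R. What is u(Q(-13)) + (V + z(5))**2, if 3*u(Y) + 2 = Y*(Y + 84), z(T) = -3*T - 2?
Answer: 110645/12 ≈ 9220.4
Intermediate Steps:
Q(R) = -R/2
V = -78 (V = -2*39 = -78)
z(T) = -2 - 3*T
u(Y) = -2/3 + Y*(84 + Y)/3 (u(Y) = -2/3 + (Y*(Y + 84))/3 = -2/3 + (Y*(84 + Y))/3 = -2/3 + Y*(84 + Y)/3)
u(Q(-13)) + (V + z(5))**2 = (-2/3 + 28*(-1/2*(-13)) + (-1/2*(-13))**2/3) + (-78 + (-2 - 3*5))**2 = (-2/3 + 28*(13/2) + (13/2)**2/3) + (-78 + (-2 - 15))**2 = (-2/3 + 182 + (1/3)*(169/4)) + (-78 - 17)**2 = (-2/3 + 182 + 169/12) + (-95)**2 = 2345/12 + 9025 = 110645/12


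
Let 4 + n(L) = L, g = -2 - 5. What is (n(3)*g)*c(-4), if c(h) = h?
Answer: -28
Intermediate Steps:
g = -7
n(L) = -4 + L
(n(3)*g)*c(-4) = ((-4 + 3)*(-7))*(-4) = -1*(-7)*(-4) = 7*(-4) = -28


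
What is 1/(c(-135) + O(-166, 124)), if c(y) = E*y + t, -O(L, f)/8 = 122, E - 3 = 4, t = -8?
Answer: -1/1929 ≈ -0.00051840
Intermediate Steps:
E = 7 (E = 3 + 4 = 7)
O(L, f) = -976 (O(L, f) = -8*122 = -976)
c(y) = -8 + 7*y (c(y) = 7*y - 8 = -8 + 7*y)
1/(c(-135) + O(-166, 124)) = 1/((-8 + 7*(-135)) - 976) = 1/((-8 - 945) - 976) = 1/(-953 - 976) = 1/(-1929) = -1/1929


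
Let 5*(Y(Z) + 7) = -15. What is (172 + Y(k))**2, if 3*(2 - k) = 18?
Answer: 26244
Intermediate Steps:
k = -4 (k = 2 - 1/3*18 = 2 - 6 = -4)
Y(Z) = -10 (Y(Z) = -7 + (1/5)*(-15) = -7 - 3 = -10)
(172 + Y(k))**2 = (172 - 10)**2 = 162**2 = 26244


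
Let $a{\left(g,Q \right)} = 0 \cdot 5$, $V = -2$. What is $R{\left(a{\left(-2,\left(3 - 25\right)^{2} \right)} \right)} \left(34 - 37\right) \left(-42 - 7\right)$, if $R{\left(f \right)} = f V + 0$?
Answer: $0$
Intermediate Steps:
$a{\left(g,Q \right)} = 0$
$R{\left(f \right)} = - 2 f$ ($R{\left(f \right)} = f \left(-2\right) + 0 = - 2 f + 0 = - 2 f$)
$R{\left(a{\left(-2,\left(3 - 25\right)^{2} \right)} \right)} \left(34 - 37\right) \left(-42 - 7\right) = \left(-2\right) 0 \left(34 - 37\right) \left(-42 - 7\right) = 0 \left(\left(-3\right) \left(-49\right)\right) = 0 \cdot 147 = 0$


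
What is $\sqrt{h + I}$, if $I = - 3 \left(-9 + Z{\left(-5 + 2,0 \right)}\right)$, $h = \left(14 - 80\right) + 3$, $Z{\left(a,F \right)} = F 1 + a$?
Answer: $3 i \sqrt{3} \approx 5.1962 i$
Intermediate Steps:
$Z{\left(a,F \right)} = F + a$
$h = -63$ ($h = -66 + 3 = -63$)
$I = 36$ ($I = - 3 \left(-9 + \left(0 + \left(-5 + 2\right)\right)\right) = - 3 \left(-9 + \left(0 - 3\right)\right) = - 3 \left(-9 - 3\right) = \left(-3\right) \left(-12\right) = 36$)
$\sqrt{h + I} = \sqrt{-63 + 36} = \sqrt{-27} = 3 i \sqrt{3}$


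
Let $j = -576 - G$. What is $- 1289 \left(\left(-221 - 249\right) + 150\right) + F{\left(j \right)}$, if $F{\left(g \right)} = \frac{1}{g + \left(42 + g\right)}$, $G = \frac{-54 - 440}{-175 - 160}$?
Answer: $\frac{153788217905}{372838} \approx 4.1248 \cdot 10^{5}$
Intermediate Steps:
$G = \frac{494}{335}$ ($G = - \frac{494}{-335} = \left(-494\right) \left(- \frac{1}{335}\right) = \frac{494}{335} \approx 1.4746$)
$j = - \frac{193454}{335}$ ($j = -576 - \frac{494}{335} = - \frac{193454}{335} \approx -577.47$)
$F{\left(g \right)} = \frac{1}{42 + 2 g}$
$- 1289 \left(\left(-221 - 249\right) + 150\right) + F{\left(j \right)} = - 1289 \left(\left(-221 - 249\right) + 150\right) + \frac{1}{2 \left(21 - \frac{193454}{335}\right)} = - 1289 \left(-470 + 150\right) + \frac{1}{2 \left(- \frac{186419}{335}\right)} = \left(-1289\right) \left(-320\right) + \frac{1}{2} \left(- \frac{335}{186419}\right) = 412480 - \frac{335}{372838} = \frac{153788217905}{372838}$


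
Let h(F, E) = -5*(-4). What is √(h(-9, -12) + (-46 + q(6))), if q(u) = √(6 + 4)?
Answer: √(-26 + √10) ≈ 4.7789*I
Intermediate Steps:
h(F, E) = 20
q(u) = √10
√(h(-9, -12) + (-46 + q(6))) = √(20 + (-46 + √10)) = √(-26 + √10)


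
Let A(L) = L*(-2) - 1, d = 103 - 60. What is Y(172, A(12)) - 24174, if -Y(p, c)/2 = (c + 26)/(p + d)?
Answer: -5197412/215 ≈ -24174.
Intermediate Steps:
d = 43
A(L) = -1 - 2*L (A(L) = -2*L - 1 = -1 - 2*L)
Y(p, c) = -2*(26 + c)/(43 + p) (Y(p, c) = -2*(c + 26)/(p + 43) = -2*(26 + c)/(43 + p))
Y(172, A(12)) - 24174 = 2*(-26 - (-1 - 2*12))/(43 + 172) - 24174 = 2*(-26 - (-1 - 24))/215 - 24174 = 2*(1/215)*(-26 - 1*(-25)) - 24174 = 2*(1/215)*(-26 + 25) - 24174 = 2*(1/215)*(-1) - 24174 = -2/215 - 24174 = -5197412/215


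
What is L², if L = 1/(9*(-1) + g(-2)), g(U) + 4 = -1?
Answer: 1/196 ≈ 0.0051020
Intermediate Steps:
g(U) = -5 (g(U) = -4 - 1 = -5)
L = -1/14 (L = 1/(9*(-1) - 5) = 1/(-9 - 5) = 1/(-14) = -1/14 ≈ -0.071429)
L² = (-1/14)² = 1/196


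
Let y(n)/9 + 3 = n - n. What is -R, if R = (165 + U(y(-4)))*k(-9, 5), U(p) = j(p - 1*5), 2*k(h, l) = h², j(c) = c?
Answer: -10773/2 ≈ -5386.5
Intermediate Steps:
y(n) = -27 (y(n) = -27 + 9*(n - n) = -27 + 9*0 = -27 + 0 = -27)
k(h, l) = h²/2
U(p) = -5 + p (U(p) = p - 1*5 = p - 5 = -5 + p)
R = 10773/2 (R = (165 + (-5 - 27))*((½)*(-9)²) = (165 - 32)*((½)*81) = 133*(81/2) = 10773/2 ≈ 5386.5)
-R = -1*10773/2 = -10773/2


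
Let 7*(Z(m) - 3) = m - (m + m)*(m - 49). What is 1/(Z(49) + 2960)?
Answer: 1/2970 ≈ 0.00033670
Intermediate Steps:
Z(m) = 3 + m/7 - 2*m*(-49 + m)/7 (Z(m) = 3 + (m - (m + m)*(m - 49))/7 = 3 + (m - 2*m*(-49 + m))/7 = 3 + (m/7 - 2*m*(-49 + m)/7) = 3 + m/7 - 2*m*(-49 + m)/7)
1/(Z(49) + 2960) = 1/((3 - 2/7*49² + (99/7)*49) + 2960) = 1/((3 - 2/7*2401 + 693) + 2960) = 1/((3 - 686 + 693) + 2960) = 1/(10 + 2960) = 1/2970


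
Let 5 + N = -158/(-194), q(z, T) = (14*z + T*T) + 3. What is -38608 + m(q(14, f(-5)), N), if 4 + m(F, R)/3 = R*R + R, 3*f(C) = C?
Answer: -362999218/9409 ≈ -38580.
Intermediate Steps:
f(C) = C/3
q(z, T) = 3 + T**2 + 14*z (q(z, T) = (14*z + T**2) + 3 = (T**2 + 14*z) + 3 = 3 + T**2 + 14*z)
N = -406/97 (N = -5 - 158/(-194) = -5 - 158*(-1/194) = -5 + 79/97 = -406/97 ≈ -4.1856)
m(F, R) = -12 + 3*R + 3*R**2 (m(F, R) = -12 + 3*(R*R + R) = -12 + 3*(R**2 + R) = -12 + 3*(R + R**2) = -12 + (3*R + 3*R**2) = -12 + 3*R + 3*R**2)
-38608 + m(q(14, f(-5)), N) = -38608 + (-12 + 3*(-406/97) + 3*(-406/97)**2) = -38608 + (-12 - 1218/97 + 3*(164836/9409)) = -38608 + (-12 - 1218/97 + 494508/9409) = -38608 + 263454/9409 = -362999218/9409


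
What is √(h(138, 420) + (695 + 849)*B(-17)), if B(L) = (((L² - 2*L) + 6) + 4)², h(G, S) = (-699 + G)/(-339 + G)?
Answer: √768573445753/67 ≈ 13085.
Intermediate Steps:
h(G, S) = (-699 + G)/(-339 + G)
B(L) = (10 + L² - 2*L)² (B(L) = ((6 + L² - 2*L) + 4)² = (10 + L² - 2*L)²)
√(h(138, 420) + (695 + 849)*B(-17)) = √((-699 + 138)/(-339 + 138) + (695 + 849)*(10 + (-17)² - 2*(-17))²) = √(-561/(-201) + 1544*(10 + 289 + 34)²) = √(-1/201*(-561) + 1544*333²) = √(187/67 + 1544*110889) = √(187/67 + 171212616) = √(11471245459/67) = √768573445753/67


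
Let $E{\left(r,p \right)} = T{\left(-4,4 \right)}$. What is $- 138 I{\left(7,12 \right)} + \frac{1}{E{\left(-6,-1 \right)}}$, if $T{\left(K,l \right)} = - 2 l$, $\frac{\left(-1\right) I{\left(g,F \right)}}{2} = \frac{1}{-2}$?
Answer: $- \frac{1105}{8} \approx -138.13$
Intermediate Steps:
$I{\left(g,F \right)} = 1$ ($I{\left(g,F \right)} = - \frac{2}{-2} = \left(-2\right) \left(- \frac{1}{2}\right) = 1$)
$E{\left(r,p \right)} = -8$ ($E{\left(r,p \right)} = \left(-2\right) 4 = -8$)
$- 138 I{\left(7,12 \right)} + \frac{1}{E{\left(-6,-1 \right)}} = \left(-138\right) 1 + \frac{1}{-8} = -138 - \frac{1}{8} = - \frac{1105}{8}$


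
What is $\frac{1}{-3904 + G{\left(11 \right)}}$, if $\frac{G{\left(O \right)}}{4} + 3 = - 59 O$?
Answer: $- \frac{1}{6512} \approx -0.00015356$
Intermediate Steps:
$G{\left(O \right)} = -12 - 236 O$ ($G{\left(O \right)} = -12 + 4 \left(- 59 O\right) = -12 - 236 O$)
$\frac{1}{-3904 + G{\left(11 \right)}} = \frac{1}{-3904 - 2608} = \frac{1}{-6512} = - \frac{1}{6512}$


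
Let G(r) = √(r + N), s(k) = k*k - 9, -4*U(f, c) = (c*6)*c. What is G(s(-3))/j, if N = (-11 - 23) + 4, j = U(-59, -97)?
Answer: -2*I*√30/28227 ≈ -0.00038808*I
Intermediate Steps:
U(f, c) = -3*c²/2 (U(f, c) = -c*6*c/4 = -6*c*c/4 = -3*c²/2)
j = -28227/2 (j = -3/2*(-97)² = -3/2*9409 = -28227/2 ≈ -14114.)
N = -30 (N = -34 + 4 = -30)
s(k) = -9 + k² (s(k) = k² - 9 = -9 + k²)
G(r) = √(-30 + r) (G(r) = √(r - 30) = √(-30 + r))
G(s(-3))/j = √(-30 + (-9 + (-3)²))/(-28227/2) = √(-30 + (-9 + 9))*(-2/28227) = √(-30 + 0)*(-2/28227) = √(-30)*(-2/28227) = (I*√30)*(-2/28227) = -2*I*√30/28227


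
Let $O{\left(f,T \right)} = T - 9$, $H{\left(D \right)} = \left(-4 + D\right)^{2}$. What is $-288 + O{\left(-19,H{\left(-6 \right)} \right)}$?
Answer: $-197$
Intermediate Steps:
$O{\left(f,T \right)} = -9 + T$
$-288 + O{\left(-19,H{\left(-6 \right)} \right)} = -288 - \left(9 - \left(-4 - 6\right)^{2}\right) = -288 - \left(9 - \left(-10\right)^{2}\right) = -288 + \left(-9 + 100\right) = -288 + 91 = -197$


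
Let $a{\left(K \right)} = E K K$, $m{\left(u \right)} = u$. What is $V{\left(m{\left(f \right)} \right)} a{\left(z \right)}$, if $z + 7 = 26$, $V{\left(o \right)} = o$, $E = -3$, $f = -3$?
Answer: $3249$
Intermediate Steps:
$z = 19$ ($z = -7 + 26 = 19$)
$a{\left(K \right)} = - 3 K^{2}$ ($a{\left(K \right)} = - 3 K K = - 3 K^{2}$)
$V{\left(m{\left(f \right)} \right)} a{\left(z \right)} = - 3 \left(- 3 \cdot 19^{2}\right) = - 3 \left(\left(-3\right) 361\right) = \left(-3\right) \left(-1083\right) = 3249$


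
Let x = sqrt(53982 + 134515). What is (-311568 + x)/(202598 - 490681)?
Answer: 311568/288083 - sqrt(188497)/288083 ≈ 1.0800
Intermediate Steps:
x = sqrt(188497) ≈ 434.16
(-311568 + x)/(202598 - 490681) = (-311568 + sqrt(188497))/(202598 - 490681) = (-311568 + sqrt(188497))/(-288083) = (-311568 + sqrt(188497))*(-1/288083) = 311568/288083 - sqrt(188497)/288083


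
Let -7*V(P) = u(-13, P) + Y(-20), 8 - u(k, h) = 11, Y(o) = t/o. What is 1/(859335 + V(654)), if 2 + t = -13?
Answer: 28/24061389 ≈ 1.1637e-6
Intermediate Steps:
t = -15 (t = -2 - 13 = -15)
Y(o) = -15/o
u(k, h) = -3 (u(k, h) = 8 - 1*11 = 8 - 11 = -3)
V(P) = 9/28 (V(P) = -(-3 - 15/(-20))/7 = -(-3 - 15*(-1/20))/7 = -(-3 + ¾)/7 = -⅐*(-9/4) = 9/28)
1/(859335 + V(654)) = 1/(859335 + 9/28) = 1/(24061389/28) = 28/24061389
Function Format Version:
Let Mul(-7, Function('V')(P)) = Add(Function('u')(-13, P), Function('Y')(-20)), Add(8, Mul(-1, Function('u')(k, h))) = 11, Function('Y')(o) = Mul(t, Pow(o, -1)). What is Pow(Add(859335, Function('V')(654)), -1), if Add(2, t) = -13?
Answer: Rational(28, 24061389) ≈ 1.1637e-6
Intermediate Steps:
t = -15 (t = Add(-2, -13) = -15)
Function('Y')(o) = Mul(-15, Pow(o, -1))
Function('u')(k, h) = -3 (Function('u')(k, h) = Add(8, Mul(-1, 11)) = Add(8, -11) = -3)
Function('V')(P) = Rational(9, 28) (Function('V')(P) = Mul(Rational(-1, 7), Add(-3, Mul(-15, Pow(-20, -1)))) = Mul(Rational(-1, 7), Add(-3, Mul(-15, Rational(-1, 20)))) = Mul(Rational(-1, 7), Add(-3, Rational(3, 4))) = Mul(Rational(-1, 7), Rational(-9, 4)) = Rational(9, 28))
Pow(Add(859335, Function('V')(654)), -1) = Pow(Add(859335, Rational(9, 28)), -1) = Pow(Rational(24061389, 28), -1) = Rational(28, 24061389)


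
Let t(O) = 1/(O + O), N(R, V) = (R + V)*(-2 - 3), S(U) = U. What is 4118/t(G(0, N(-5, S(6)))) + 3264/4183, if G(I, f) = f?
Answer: -172252676/4183 ≈ -41179.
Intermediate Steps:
N(R, V) = -5*R - 5*V (N(R, V) = (R + V)*(-5) = -5*R - 5*V)
t(O) = 1/(2*O)
4118/t(G(0, N(-5, S(6)))) + 3264/4183 = 4118/((1/(2*(-5*(-5) - 5*6)))) + 3264/4183 = 4118/((1/(2*(25 - 30)))) + 3264*(1/4183) = 4118/(((½)/(-5))) + 3264/4183 = 4118/(((½)*(-⅕))) + 3264/4183 = 4118/(-⅒) + 3264/4183 = 4118*(-10) + 3264/4183 = -41180 + 3264/4183 = -172252676/4183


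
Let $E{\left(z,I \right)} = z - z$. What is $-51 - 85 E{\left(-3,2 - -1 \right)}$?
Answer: $-51$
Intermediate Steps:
$E{\left(z,I \right)} = 0$
$-51 - 85 E{\left(-3,2 - -1 \right)} = -51 - 0 = -51 + 0 = -51$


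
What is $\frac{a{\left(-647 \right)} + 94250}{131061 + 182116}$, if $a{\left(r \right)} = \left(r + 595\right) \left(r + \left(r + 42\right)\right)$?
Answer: $\frac{159354}{313177} \approx 0.50883$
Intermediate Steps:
$a{\left(r \right)} = \left(42 + 2 r\right) \left(595 + r\right)$ ($a{\left(r \right)} = \left(595 + r\right) \left(r + \left(42 + r\right)\right) = \left(595 + r\right) \left(42 + 2 r\right) = \left(42 + 2 r\right) \left(595 + r\right)$)
$\frac{a{\left(-647 \right)} + 94250}{131061 + 182116} = \frac{\left(24990 + 2 \left(-647\right)^{2} + 1232 \left(-647\right)\right) + 94250}{131061 + 182116} = \frac{\left(24990 + 2 \cdot 418609 - 797104\right) + 94250}{313177} = \left(\left(24990 + 837218 - 797104\right) + 94250\right) \frac{1}{313177} = \left(65104 + 94250\right) \frac{1}{313177} = 159354 \cdot \frac{1}{313177} = \frac{159354}{313177}$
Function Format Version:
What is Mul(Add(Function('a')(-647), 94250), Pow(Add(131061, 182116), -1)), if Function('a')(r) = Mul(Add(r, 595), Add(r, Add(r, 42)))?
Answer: Rational(159354, 313177) ≈ 0.50883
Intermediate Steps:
Function('a')(r) = Mul(Add(42, Mul(2, r)), Add(595, r)) (Function('a')(r) = Mul(Add(595, r), Add(r, Add(42, r))) = Mul(Add(595, r), Add(42, Mul(2, r))) = Mul(Add(42, Mul(2, r)), Add(595, r)))
Mul(Add(Function('a')(-647), 94250), Pow(Add(131061, 182116), -1)) = Mul(Add(Add(24990, Mul(2, Pow(-647, 2)), Mul(1232, -647)), 94250), Pow(Add(131061, 182116), -1)) = Mul(Add(Add(24990, Mul(2, 418609), -797104), 94250), Pow(313177, -1)) = Mul(Add(Add(24990, 837218, -797104), 94250), Rational(1, 313177)) = Mul(Add(65104, 94250), Rational(1, 313177)) = Mul(159354, Rational(1, 313177)) = Rational(159354, 313177)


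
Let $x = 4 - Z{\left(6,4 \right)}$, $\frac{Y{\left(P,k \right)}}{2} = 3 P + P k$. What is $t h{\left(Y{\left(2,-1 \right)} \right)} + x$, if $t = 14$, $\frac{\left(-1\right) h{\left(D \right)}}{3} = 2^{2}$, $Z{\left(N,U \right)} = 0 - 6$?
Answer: $-158$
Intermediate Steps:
$Y{\left(P,k \right)} = 6 P + 2 P k$ ($Y{\left(P,k \right)} = 2 \left(3 P + P k\right) = 6 P + 2 P k$)
$Z{\left(N,U \right)} = -6$ ($Z{\left(N,U \right)} = 0 - 6 = -6$)
$h{\left(D \right)} = -12$ ($h{\left(D \right)} = - 3 \cdot 2^{2} = \left(-3\right) 4 = -12$)
$x = 10$ ($x = 4 - -6 = 4 + 6 = 10$)
$t h{\left(Y{\left(2,-1 \right)} \right)} + x = 14 \left(-12\right) + 10 = -168 + 10 = -158$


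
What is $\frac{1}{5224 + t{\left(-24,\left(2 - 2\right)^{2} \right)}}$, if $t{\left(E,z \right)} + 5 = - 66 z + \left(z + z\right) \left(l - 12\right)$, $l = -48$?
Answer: $\frac{1}{5219} \approx 0.00019161$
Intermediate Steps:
$t{\left(E,z \right)} = -5 - 186 z$ ($t{\left(E,z \right)} = -5 - \left(66 z - \left(z + z\right) \left(-48 - 12\right)\right) = -5 - \left(66 z - 2 z \left(-60\right)\right) = -5 - 186 z$)
$\frac{1}{5224 + t{\left(-24,\left(2 - 2\right)^{2} \right)}} = \frac{1}{5224 - \left(5 + 186 \left(2 - 2\right)^{2}\right)} = \frac{1}{5224 - \left(5 + 186 \cdot 0^{2}\right)} = \frac{1}{5224 - 5} = \frac{1}{5219}$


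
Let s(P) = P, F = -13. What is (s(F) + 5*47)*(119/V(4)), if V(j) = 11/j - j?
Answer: -105672/5 ≈ -21134.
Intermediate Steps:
V(j) = -j + 11/j
(s(F) + 5*47)*(119/V(4)) = (-13 + 5*47)*(119/(-1*4 + 11/4)) = (-13 + 235)*(119/(-4 + 11*(1/4))) = 222*(119/(-4 + 11/4)) = 222*(119/(-5/4)) = 222*(119*(-4/5)) = 222*(-476/5) = -105672/5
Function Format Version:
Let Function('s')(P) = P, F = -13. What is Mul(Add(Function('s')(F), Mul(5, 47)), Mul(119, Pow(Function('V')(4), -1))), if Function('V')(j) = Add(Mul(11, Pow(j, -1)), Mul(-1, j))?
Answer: Rational(-105672, 5) ≈ -21134.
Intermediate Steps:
Function('V')(j) = Add(Mul(-1, j), Mul(11, Pow(j, -1)))
Mul(Add(Function('s')(F), Mul(5, 47)), Mul(119, Pow(Function('V')(4), -1))) = Mul(Add(-13, Mul(5, 47)), Mul(119, Pow(Add(Mul(-1, 4), Mul(11, Pow(4, -1))), -1))) = Mul(Add(-13, 235), Mul(119, Pow(Add(-4, Mul(11, Rational(1, 4))), -1))) = Mul(222, Mul(119, Pow(Add(-4, Rational(11, 4)), -1))) = Mul(222, Mul(119, Pow(Rational(-5, 4), -1))) = Mul(222, Mul(119, Rational(-4, 5))) = Mul(222, Rational(-476, 5)) = Rational(-105672, 5)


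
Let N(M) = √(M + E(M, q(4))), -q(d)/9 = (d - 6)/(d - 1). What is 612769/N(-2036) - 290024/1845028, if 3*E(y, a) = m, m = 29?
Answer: -72506/461257 - 612769*I*√18237/6079 ≈ -0.15719 - 13613.0*I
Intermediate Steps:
q(d) = -9*(-6 + d)/(-1 + d) (q(d) = -9*(d - 6)/(d - 1) = -9*(-6 + d)/(-1 + d))
E(y, a) = 29/3 (E(y, a) = (⅓)*29 = 29/3)
N(M) = √(29/3 + M) (N(M) = √(M + 29/3) = √(29/3 + M))
612769/N(-2036) - 290024/1845028 = 612769/((√(87 + 9*(-2036))/3)) - 290024/1845028 = 612769/((√(87 - 18324)/3)) - 290024*1/1845028 = 612769/((√(-18237)/3)) - 72506/461257 = 612769/(((I*√18237)/3)) - 72506/461257 = 612769/((I*√18237/3)) - 72506/461257 = 612769*(-I*√18237/6079) - 72506/461257 = -612769*I*√18237/6079 - 72506/461257 = -72506/461257 - 612769*I*√18237/6079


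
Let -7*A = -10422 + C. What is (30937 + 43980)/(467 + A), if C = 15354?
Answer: -524419/1663 ≈ -315.35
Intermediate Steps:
A = -4932/7 (A = -(-10422 + 15354)/7 = -⅐*4932 = -4932/7 ≈ -704.57)
(30937 + 43980)/(467 + A) = (30937 + 43980)/(467 - 4932/7) = 74917/(-1663/7) = 74917*(-7/1663) = -524419/1663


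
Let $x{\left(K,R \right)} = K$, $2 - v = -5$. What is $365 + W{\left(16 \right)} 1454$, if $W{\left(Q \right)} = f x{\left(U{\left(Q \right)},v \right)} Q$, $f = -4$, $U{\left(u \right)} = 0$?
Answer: $365$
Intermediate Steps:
$v = 7$ ($v = 2 - -5 = 2 + 5 = 7$)
$W{\left(Q \right)} = 0$ ($W{\left(Q \right)} = \left(-4\right) 0 Q = 0 Q = 0$)
$365 + W{\left(16 \right)} 1454 = 365 + 0 \cdot 1454 = 365 + 0 = 365$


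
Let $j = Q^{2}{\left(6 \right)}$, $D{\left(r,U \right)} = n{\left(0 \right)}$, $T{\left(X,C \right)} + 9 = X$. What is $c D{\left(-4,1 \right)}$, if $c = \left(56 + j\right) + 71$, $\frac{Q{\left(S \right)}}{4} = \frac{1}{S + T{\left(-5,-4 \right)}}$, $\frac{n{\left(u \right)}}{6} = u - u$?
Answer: $0$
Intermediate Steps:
$n{\left(u \right)} = 0$ ($n{\left(u \right)} = 6 \left(u - u\right) = 6 \cdot 0 = 0$)
$T{\left(X,C \right)} = -9 + X$
$D{\left(r,U \right)} = 0$
$Q{\left(S \right)} = \frac{4}{-14 + S}$ ($Q{\left(S \right)} = \frac{4}{S - 14} = \frac{4}{-14 + S}$)
$j = \frac{1}{4}$ ($j = \left(\frac{4}{-14 + 6}\right)^{2} = \left(\frac{4}{-8}\right)^{2} = \left(4 \left(- \frac{1}{8}\right)\right)^{2} = \left(- \frac{1}{2}\right)^{2} = \frac{1}{4} \approx 0.25$)
$c = \frac{509}{4}$ ($c = \left(56 + \frac{1}{4}\right) + 71 = \frac{225}{4} + 71 = \frac{509}{4} \approx 127.25$)
$c D{\left(-4,1 \right)} = \frac{509}{4} \cdot 0 = 0$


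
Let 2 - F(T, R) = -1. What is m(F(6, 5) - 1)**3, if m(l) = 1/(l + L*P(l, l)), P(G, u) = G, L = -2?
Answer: -1/8 ≈ -0.12500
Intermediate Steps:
F(T, R) = 3 (F(T, R) = 2 - 1*(-1) = 2 + 1 = 3)
m(l) = -1/l (m(l) = 1/(l - 2*l) = 1/(-l) = -1/l)
m(F(6, 5) - 1)**3 = (-1/(3 - 1))**3 = (-1/2)**3 = -1/8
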